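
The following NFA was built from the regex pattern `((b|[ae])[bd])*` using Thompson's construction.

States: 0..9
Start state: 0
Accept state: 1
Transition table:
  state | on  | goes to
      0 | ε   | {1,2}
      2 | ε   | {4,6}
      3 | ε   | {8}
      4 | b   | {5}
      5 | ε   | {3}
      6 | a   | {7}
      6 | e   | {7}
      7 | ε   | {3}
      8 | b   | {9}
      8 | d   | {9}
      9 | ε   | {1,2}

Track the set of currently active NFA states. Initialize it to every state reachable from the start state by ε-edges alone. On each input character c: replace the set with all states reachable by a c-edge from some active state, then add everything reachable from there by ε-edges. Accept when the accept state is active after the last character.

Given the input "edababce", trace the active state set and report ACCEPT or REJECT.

Answer: REJECT

Derivation:
start: ε-closure({0}) = {0,1,2,4,6}
'e' @ 1: {3,7,8}
'd' @ 2: {1,2,4,6,9}  [accepting]
'a' @ 3: {3,7,8}
'b' @ 4: {1,2,4,6,9}  [accepting]
'a' @ 5: {3,7,8}
'b' @ 6: {1,2,4,6,9}  [accepting]
'c' @ 7: {}  — dead — no transitions
rest 'e' ignored (set empty)
after full input: {}  (accept=1 not in)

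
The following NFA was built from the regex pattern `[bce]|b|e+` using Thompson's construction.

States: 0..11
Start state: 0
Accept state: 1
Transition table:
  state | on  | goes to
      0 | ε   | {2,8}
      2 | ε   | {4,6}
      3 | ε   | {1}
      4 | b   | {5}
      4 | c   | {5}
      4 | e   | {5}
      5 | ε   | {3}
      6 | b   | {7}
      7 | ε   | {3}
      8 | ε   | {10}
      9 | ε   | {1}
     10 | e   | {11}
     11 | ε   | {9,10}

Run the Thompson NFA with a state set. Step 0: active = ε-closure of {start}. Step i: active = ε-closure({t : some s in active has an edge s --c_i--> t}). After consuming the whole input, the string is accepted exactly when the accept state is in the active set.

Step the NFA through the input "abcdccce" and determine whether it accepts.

start: ε-closure({0}) = {0,2,4,6,8,10}
'a' @ 1: {}  — no active states
rest 'bcdccce' ignored (set empty)
end set {} — state 1 not in

Answer: REJECT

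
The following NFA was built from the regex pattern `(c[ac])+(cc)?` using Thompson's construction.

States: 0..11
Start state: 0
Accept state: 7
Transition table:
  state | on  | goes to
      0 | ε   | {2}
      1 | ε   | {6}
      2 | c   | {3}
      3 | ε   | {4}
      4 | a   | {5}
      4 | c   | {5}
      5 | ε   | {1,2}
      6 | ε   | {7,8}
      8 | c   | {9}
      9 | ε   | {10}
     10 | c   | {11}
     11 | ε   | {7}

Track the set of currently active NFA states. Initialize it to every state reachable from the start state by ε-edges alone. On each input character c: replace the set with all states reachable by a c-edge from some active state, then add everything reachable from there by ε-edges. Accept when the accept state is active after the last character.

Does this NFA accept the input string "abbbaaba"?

Answer: REJECT

Trace:
initial (ε-close {0}): {0,2}
'a' @ 1: {}  — dead — no transitions
rest 'bbbaaba' ignored (set empty)
end set {} — state 7 not in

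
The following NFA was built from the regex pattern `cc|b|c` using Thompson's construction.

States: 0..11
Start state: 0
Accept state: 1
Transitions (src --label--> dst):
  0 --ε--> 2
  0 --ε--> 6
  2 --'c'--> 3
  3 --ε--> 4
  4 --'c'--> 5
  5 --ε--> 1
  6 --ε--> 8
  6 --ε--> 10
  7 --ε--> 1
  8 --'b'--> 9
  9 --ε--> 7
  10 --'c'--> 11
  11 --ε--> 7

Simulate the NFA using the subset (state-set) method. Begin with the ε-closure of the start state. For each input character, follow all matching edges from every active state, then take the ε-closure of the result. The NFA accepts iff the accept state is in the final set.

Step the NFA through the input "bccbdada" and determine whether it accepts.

start: ε-closure({0}) = {0,2,6,8,10}
'b' @ 1: {1,7,9}  (accept∈set)
'c' @ 2: {}  — state set empty
rest 'cbdada' ignored (set empty)
end set {} — state 1 not in

Answer: REJECT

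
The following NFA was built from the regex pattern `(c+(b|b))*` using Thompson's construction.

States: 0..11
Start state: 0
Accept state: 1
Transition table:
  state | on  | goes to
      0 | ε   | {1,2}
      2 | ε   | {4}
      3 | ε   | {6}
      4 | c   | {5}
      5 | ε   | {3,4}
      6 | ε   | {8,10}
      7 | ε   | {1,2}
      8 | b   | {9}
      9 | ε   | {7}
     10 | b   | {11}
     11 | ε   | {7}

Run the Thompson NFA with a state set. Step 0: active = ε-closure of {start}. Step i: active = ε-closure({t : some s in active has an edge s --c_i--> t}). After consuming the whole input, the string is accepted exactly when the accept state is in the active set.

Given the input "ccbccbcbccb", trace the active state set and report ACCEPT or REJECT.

initial (ε-close {0}): {0,1,2,4}
'c' @ 1: {3,4,5,6,8,10}
'c' @ 2: {3,4,5,6,8,10}
'b' @ 3: {1,2,4,7,9,11}  ✓accept
'c' @ 4: {3,4,5,6,8,10}
'c' @ 5: {3,4,5,6,8,10}
'b' @ 6: {1,2,4,7,9,11}  ✓accept
'c' @ 7: {3,4,5,6,8,10}
'b' @ 8: {1,2,4,7,9,11}  ✓accept
'c' @ 9: {3,4,5,6,8,10}
'c' @ 10: {3,4,5,6,8,10}
'b' @ 11: {1,2,4,7,9,11}  ✓accept
end set {1,2,4,7,9,11} — state 1 in

Answer: ACCEPT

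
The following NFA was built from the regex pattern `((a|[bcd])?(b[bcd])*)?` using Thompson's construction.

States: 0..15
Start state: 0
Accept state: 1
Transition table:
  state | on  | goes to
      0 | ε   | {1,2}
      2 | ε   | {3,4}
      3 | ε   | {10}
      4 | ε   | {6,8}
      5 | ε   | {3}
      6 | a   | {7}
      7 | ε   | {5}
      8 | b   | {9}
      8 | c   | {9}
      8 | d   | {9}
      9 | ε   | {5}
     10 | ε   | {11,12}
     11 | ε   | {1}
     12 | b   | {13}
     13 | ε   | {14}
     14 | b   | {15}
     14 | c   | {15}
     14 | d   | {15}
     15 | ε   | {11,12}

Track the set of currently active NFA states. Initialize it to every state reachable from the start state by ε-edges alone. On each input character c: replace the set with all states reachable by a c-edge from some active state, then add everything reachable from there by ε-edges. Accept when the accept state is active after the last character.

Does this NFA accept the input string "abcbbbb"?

S₀ = ε-closure({0}) = {0,1,2,3,4,6,8,10,11,12}
'a' @ 1: {1,3,5,7,10,11,12}  [accepting]
'b' @ 2: {13,14}
'c' @ 3: {1,11,12,15}  [accepting]
'b' @ 4: {13,14}
'b' @ 5: {1,11,12,15}  [accepting]
'b' @ 6: {13,14}
'b' @ 7: {1,11,12,15}  [accepting]
after full input: {1,11,12,15}  (accept=1 in)

Answer: ACCEPT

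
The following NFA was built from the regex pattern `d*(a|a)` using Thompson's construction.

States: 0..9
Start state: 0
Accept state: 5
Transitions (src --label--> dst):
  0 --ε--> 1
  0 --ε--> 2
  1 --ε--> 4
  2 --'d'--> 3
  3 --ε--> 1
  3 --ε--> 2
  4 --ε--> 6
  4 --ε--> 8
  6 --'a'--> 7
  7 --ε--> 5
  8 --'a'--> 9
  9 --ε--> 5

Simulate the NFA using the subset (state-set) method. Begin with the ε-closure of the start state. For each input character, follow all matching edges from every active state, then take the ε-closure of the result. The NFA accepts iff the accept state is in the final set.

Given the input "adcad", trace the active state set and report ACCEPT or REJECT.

S₀ = ε-closure({0}) = {0,1,2,4,6,8}
'a' @ 1: {5,7,9}  ✓accept
'd' @ 2: {}  — no active states
rest 'cad' ignored (set empty)
after full input: {}  (accept=5 not in)

Answer: REJECT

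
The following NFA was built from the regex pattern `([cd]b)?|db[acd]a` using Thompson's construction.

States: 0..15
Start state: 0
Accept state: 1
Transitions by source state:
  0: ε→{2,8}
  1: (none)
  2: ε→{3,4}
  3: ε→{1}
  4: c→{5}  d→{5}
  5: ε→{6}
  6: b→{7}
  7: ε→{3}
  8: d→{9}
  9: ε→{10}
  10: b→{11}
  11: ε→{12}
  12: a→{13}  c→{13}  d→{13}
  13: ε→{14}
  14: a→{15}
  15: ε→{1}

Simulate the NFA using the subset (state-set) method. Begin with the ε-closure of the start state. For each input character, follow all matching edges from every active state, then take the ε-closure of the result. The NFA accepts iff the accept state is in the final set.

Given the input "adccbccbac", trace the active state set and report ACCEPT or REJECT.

S₀ = ε-closure({0}) = {0,1,2,3,4,8}
'a' @ 1: {}  — state set empty
rest 'dccbccbac' ignored (set empty)
after full input: {}  (accept=1 not in)

Answer: REJECT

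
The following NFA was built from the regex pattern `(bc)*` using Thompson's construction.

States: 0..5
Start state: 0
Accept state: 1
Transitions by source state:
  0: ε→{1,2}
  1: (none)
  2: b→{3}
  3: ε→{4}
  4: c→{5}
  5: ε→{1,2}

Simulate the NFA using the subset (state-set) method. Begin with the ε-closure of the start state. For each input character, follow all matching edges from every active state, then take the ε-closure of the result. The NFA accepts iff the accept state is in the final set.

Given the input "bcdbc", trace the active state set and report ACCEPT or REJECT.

S₀ = ε-closure({0}) = {0,1,2}
'b' @ 1: {3,4}
'c' @ 2: {1,2,5}  ✓accept
'd' @ 3: {}  — dead — no transitions
rest 'bc' ignored (set empty)
end set {} — state 1 not in

Answer: REJECT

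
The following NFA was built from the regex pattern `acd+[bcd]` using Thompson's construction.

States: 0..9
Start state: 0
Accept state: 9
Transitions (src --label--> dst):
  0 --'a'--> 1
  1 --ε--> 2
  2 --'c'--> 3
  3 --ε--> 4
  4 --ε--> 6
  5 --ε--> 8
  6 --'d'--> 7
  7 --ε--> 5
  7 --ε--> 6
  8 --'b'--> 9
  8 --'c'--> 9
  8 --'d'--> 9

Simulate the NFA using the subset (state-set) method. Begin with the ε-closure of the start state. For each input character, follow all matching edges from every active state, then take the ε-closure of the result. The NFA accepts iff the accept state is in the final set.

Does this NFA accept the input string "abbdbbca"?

initial (ε-close {0}): {0}
'a' @ 1: {1,2}
'b' @ 2: {}  — state set empty
rest 'bdbbca' ignored (set empty)
after full input: {}  (accept=9 not in)

Answer: REJECT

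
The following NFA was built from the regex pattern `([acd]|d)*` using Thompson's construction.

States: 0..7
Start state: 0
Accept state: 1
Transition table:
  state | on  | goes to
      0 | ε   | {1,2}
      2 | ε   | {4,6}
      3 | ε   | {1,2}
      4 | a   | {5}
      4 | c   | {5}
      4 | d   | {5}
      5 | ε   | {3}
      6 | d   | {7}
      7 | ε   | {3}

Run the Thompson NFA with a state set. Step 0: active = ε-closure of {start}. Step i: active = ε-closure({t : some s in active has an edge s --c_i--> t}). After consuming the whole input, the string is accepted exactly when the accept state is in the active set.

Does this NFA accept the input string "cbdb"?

S₀ = ε-closure({0}) = {0,1,2,4,6}
'c' @ 1: {1,2,3,4,5,6}  (accept∈set)
'b' @ 2: {}  — dead — no transitions
rest 'db' ignored (set empty)
after full input: {}  (accept=1 not in)

Answer: REJECT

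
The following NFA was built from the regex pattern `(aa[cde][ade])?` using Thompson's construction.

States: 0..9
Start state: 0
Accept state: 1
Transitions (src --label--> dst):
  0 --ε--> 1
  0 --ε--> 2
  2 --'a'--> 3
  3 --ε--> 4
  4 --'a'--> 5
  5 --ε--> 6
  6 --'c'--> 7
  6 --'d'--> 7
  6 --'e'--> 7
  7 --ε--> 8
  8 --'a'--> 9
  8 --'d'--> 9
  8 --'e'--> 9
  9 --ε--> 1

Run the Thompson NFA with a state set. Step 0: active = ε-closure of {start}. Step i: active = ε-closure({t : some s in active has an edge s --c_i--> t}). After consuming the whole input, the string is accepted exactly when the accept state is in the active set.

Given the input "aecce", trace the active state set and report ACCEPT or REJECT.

start: ε-closure({0}) = {0,1,2}
'a' @ 1: {3,4}
'e' @ 2: {}  — state set empty
rest 'cce' ignored (set empty)
after full input: {}  (accept=1 not in)

Answer: REJECT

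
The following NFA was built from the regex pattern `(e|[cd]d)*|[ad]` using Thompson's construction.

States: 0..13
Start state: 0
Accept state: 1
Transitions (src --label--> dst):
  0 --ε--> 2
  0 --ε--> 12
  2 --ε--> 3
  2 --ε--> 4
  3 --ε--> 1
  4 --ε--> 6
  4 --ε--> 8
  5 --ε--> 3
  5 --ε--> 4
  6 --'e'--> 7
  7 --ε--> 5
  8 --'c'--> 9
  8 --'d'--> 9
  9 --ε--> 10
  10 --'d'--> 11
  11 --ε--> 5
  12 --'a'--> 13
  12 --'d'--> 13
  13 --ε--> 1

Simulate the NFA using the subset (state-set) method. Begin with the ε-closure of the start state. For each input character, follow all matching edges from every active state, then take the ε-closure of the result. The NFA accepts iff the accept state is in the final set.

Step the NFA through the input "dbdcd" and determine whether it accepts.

S₀ = ε-closure({0}) = {0,1,2,3,4,6,8,12}
'd' @ 1: {1,9,10,13}  (accept∈set)
'b' @ 2: {}  — no active states
rest 'dcd' ignored (set empty)
end set {} — state 1 not in

Answer: REJECT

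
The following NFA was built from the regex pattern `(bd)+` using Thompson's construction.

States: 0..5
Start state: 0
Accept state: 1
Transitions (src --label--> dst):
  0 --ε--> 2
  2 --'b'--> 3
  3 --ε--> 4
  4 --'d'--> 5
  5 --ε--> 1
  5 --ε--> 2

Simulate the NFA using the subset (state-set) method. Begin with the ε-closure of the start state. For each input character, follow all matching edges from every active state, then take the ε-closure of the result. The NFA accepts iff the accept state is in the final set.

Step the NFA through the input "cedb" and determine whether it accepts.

S₀ = ε-closure({0}) = {0,2}
'c' @ 1: {}  — no active states
rest 'edb' ignored (set empty)
final: {}; accept 1 not in set

Answer: REJECT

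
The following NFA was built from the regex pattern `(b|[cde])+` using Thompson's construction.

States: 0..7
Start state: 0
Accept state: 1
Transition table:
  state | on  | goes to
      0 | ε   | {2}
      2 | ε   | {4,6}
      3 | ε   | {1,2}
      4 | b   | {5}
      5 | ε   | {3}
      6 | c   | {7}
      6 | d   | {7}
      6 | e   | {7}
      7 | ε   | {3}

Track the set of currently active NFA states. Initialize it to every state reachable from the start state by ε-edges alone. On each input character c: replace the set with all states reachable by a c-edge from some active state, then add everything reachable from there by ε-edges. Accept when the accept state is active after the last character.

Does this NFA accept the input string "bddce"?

start: ε-closure({0}) = {0,2,4,6}
'b' @ 1: {1,2,3,4,5,6}  [accepting]
'd' @ 2: {1,2,3,4,6,7}  [accepting]
'd' @ 3: {1,2,3,4,6,7}  [accepting]
'c' @ 4: {1,2,3,4,6,7}  [accepting]
'e' @ 5: {1,2,3,4,6,7}  [accepting]
end set {1,2,3,4,6,7} — state 1 in

Answer: ACCEPT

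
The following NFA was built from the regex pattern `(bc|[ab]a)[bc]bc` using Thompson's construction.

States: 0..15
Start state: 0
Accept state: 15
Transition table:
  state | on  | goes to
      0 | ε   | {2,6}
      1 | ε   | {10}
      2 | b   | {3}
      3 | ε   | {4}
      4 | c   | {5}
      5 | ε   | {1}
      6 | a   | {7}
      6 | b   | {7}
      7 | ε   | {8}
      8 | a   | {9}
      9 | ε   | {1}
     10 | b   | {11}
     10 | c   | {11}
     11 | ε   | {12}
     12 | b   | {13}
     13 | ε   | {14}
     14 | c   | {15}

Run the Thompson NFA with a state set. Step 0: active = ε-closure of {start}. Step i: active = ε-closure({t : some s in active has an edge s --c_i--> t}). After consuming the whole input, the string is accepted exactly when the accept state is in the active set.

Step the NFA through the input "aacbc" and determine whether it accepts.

Answer: ACCEPT

Steps:
S₀ = ε-closure({0}) = {0,2,6}
'a' @ 1: {7,8}
'a' @ 2: {1,9,10}
'c' @ 3: {11,12}
'b' @ 4: {13,14}
'c' @ 5: {15}  [accepting]
final: {15}; accept 15 in set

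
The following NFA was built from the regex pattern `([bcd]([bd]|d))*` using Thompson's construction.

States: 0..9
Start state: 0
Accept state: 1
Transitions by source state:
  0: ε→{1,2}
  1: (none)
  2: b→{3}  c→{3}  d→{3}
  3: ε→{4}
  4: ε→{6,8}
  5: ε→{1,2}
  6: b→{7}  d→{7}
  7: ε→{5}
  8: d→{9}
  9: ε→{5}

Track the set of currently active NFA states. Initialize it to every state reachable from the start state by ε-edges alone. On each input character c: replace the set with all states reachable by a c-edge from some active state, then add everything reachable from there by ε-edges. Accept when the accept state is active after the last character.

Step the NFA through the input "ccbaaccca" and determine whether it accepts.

Answer: REJECT

Steps:
start: ε-closure({0}) = {0,1,2}
'c' @ 1: {3,4,6,8}
'c' @ 2: {}  — no active states
rest 'baaccca' ignored (set empty)
after full input: {}  (accept=1 not in)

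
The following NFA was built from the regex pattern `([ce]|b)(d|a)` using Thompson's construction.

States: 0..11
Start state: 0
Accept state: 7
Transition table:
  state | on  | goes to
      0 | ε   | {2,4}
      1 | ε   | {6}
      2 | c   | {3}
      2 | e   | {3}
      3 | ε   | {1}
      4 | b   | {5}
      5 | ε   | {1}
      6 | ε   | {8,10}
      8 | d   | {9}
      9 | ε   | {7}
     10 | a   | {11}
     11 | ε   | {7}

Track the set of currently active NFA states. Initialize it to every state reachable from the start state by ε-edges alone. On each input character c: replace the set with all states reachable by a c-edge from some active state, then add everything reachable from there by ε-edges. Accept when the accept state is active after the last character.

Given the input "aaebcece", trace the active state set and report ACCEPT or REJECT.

Answer: REJECT

Trace:
S₀ = ε-closure({0}) = {0,2,4}
'a' @ 1: {}  — state set empty
rest 'aebcece' ignored (set empty)
after full input: {}  (accept=7 not in)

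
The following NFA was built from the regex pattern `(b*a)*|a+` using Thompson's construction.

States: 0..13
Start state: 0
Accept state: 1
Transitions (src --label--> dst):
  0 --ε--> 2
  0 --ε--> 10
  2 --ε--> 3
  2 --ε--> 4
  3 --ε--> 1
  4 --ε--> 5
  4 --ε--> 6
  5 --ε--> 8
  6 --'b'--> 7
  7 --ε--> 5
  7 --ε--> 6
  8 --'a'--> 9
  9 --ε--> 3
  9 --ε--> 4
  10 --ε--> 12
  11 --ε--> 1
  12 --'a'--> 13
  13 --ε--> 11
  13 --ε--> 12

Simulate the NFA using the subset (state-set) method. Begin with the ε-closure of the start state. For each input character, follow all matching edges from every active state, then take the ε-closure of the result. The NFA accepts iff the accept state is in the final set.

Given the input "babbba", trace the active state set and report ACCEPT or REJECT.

Answer: ACCEPT

Derivation:
start: ε-closure({0}) = {0,1,2,3,4,5,6,8,10,12}
'b' @ 1: {5,6,7,8}
'a' @ 2: {1,3,4,5,6,8,9}  ✓accept
'b' @ 3: {5,6,7,8}
'b' @ 4: {5,6,7,8}
'b' @ 5: {5,6,7,8}
'a' @ 6: {1,3,4,5,6,8,9}  ✓accept
final: {1,3,4,5,6,8,9}; accept 1 in set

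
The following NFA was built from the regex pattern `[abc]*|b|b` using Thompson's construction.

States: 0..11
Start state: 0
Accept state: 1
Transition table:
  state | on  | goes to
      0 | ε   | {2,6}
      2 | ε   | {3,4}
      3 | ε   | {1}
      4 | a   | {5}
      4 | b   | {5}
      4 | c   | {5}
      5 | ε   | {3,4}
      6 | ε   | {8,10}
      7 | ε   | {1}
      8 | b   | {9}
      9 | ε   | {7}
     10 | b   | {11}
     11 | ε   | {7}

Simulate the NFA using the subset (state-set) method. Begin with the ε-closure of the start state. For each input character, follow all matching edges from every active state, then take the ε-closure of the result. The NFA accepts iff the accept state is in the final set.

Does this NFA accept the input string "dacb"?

Answer: REJECT

Derivation:
S₀ = ε-closure({0}) = {0,1,2,3,4,6,8,10}
'd' @ 1: {}  — no active states
rest 'acb' ignored (set empty)
final: {}; accept 1 not in set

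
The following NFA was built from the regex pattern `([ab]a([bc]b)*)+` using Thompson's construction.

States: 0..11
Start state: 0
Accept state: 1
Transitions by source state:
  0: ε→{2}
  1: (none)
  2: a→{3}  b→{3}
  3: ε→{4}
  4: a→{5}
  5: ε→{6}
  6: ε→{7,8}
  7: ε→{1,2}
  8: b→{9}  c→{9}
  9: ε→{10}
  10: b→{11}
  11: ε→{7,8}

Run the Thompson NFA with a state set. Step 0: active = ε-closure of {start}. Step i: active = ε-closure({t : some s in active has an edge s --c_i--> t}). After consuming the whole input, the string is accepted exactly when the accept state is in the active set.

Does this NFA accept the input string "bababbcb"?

Answer: ACCEPT

Steps:
initial (ε-close {0}): {0,2}
'b' @ 1: {3,4}
'a' @ 2: {1,2,5,6,7,8}  ✓accept
'b' @ 3: {3,4,9,10}
'a' @ 4: {1,2,5,6,7,8}  ✓accept
'b' @ 5: {3,4,9,10}
'b' @ 6: {1,2,7,8,11}  ✓accept
'c' @ 7: {9,10}
'b' @ 8: {1,2,7,8,11}  ✓accept
end set {1,2,7,8,11} — state 1 in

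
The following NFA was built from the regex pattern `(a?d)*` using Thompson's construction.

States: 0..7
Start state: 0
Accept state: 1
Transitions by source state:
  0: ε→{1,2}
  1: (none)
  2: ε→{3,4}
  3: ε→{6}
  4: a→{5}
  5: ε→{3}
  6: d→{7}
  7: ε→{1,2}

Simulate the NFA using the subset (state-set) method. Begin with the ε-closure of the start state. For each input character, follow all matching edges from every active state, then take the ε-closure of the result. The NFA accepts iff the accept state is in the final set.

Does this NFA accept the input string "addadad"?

start: ε-closure({0}) = {0,1,2,3,4,6}
'a' @ 1: {3,5,6}
'd' @ 2: {1,2,3,4,6,7}  ✓accept
'd' @ 3: {1,2,3,4,6,7}  ✓accept
'a' @ 4: {3,5,6}
'd' @ 5: {1,2,3,4,6,7}  ✓accept
'a' @ 6: {3,5,6}
'd' @ 7: {1,2,3,4,6,7}  ✓accept
after full input: {1,2,3,4,6,7}  (accept=1 in)

Answer: ACCEPT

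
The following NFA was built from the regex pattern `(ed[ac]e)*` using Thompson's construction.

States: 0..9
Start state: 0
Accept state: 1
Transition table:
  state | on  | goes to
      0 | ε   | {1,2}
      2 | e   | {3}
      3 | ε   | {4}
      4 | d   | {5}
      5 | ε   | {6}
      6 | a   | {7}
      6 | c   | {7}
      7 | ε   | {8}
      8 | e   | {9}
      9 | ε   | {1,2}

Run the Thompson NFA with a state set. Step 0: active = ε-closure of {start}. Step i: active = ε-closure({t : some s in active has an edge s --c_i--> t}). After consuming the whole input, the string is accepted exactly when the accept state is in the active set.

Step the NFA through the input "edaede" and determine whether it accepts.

initial (ε-close {0}): {0,1,2}
'e' @ 1: {3,4}
'd' @ 2: {5,6}
'a' @ 3: {7,8}
'e' @ 4: {1,2,9}  (accept∈set)
'd' @ 5: {}  — dead — no transitions
rest 'e' ignored (set empty)
final: {}; accept 1 not in set

Answer: REJECT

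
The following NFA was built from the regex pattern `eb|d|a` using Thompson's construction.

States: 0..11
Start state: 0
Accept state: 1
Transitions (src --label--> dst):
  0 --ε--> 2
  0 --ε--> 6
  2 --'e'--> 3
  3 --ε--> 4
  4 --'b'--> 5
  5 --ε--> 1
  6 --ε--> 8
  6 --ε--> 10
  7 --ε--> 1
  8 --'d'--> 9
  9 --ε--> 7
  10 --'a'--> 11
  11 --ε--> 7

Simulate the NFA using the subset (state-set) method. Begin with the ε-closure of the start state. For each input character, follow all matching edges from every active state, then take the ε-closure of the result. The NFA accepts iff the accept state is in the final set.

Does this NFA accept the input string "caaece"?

Answer: REJECT

Trace:
start: ε-closure({0}) = {0,2,6,8,10}
'c' @ 1: {}  — state set empty
rest 'aaece' ignored (set empty)
final: {}; accept 1 not in set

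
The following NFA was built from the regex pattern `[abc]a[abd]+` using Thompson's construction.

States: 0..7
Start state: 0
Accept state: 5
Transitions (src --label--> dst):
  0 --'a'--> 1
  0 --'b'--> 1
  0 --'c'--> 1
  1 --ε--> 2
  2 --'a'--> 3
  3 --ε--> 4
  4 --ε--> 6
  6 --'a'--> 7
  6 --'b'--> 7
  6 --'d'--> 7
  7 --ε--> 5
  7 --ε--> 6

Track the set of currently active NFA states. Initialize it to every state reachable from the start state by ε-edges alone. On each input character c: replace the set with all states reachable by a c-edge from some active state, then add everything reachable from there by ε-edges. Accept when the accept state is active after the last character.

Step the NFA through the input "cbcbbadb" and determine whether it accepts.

start: ε-closure({0}) = {0}
'c' @ 1: {1,2}
'b' @ 2: {}  — no active states
rest 'cbbadb' ignored (set empty)
end set {} — state 5 not in

Answer: REJECT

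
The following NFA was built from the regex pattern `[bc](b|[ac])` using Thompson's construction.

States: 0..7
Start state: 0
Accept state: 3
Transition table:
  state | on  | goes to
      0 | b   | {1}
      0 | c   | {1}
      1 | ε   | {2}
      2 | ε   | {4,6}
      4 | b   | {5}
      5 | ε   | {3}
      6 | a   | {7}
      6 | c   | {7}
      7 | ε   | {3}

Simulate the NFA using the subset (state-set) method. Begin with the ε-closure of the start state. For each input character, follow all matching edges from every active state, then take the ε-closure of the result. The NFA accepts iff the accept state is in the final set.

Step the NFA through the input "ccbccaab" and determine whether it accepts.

initial (ε-close {0}): {0}
'c' @ 1: {1,2,4,6}
'c' @ 2: {3,7}  [accepting]
'b' @ 3: {}  — state set empty
rest 'ccaab' ignored (set empty)
final: {}; accept 3 not in set

Answer: REJECT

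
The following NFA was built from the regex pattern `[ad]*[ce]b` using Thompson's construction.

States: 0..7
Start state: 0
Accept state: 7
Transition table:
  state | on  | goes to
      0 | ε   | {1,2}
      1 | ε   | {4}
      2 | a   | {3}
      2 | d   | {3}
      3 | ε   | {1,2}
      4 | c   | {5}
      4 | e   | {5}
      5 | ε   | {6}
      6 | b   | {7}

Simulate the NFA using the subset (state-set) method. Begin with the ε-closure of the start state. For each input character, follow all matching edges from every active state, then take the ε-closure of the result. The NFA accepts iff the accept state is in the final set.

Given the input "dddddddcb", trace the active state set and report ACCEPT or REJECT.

S₀ = ε-closure({0}) = {0,1,2,4}
'd' @ 1: {1,2,3,4}
'd' @ 2: {1,2,3,4}
'd' @ 3: {1,2,3,4}
'd' @ 4: {1,2,3,4}
'd' @ 5: {1,2,3,4}
'd' @ 6: {1,2,3,4}
'd' @ 7: {1,2,3,4}
'c' @ 8: {5,6}
'b' @ 9: {7}  (accept∈set)
end set {7} — state 7 in

Answer: ACCEPT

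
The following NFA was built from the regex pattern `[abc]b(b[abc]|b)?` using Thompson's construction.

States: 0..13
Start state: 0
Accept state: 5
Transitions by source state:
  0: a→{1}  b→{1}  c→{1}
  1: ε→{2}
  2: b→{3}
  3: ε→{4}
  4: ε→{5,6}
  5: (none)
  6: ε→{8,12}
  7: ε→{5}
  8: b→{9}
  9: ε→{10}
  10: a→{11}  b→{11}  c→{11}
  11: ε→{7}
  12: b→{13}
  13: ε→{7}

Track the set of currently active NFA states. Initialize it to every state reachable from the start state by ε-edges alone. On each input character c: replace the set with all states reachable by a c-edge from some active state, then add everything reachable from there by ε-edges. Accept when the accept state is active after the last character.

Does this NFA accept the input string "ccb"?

S₀ = ε-closure({0}) = {0}
'c' @ 1: {1,2}
'c' @ 2: {}  — state set empty
rest 'b' ignored (set empty)
final: {}; accept 5 not in set

Answer: REJECT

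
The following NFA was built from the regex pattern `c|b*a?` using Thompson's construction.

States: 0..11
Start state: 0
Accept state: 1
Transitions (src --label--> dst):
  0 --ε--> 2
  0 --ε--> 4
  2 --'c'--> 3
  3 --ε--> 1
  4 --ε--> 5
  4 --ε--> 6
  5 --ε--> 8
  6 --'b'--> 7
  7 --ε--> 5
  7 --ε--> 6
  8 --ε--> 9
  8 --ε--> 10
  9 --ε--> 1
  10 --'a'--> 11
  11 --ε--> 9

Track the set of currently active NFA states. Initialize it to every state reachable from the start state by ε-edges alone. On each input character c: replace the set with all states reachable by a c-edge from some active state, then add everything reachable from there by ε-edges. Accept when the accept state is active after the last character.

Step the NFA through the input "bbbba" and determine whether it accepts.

Answer: ACCEPT

Trace:
start: ε-closure({0}) = {0,1,2,4,5,6,8,9,10}
'b' @ 1: {1,5,6,7,8,9,10}  [accepting]
'b' @ 2: {1,5,6,7,8,9,10}  [accepting]
'b' @ 3: {1,5,6,7,8,9,10}  [accepting]
'b' @ 4: {1,5,6,7,8,9,10}  [accepting]
'a' @ 5: {1,9,11}  [accepting]
final: {1,9,11}; accept 1 in set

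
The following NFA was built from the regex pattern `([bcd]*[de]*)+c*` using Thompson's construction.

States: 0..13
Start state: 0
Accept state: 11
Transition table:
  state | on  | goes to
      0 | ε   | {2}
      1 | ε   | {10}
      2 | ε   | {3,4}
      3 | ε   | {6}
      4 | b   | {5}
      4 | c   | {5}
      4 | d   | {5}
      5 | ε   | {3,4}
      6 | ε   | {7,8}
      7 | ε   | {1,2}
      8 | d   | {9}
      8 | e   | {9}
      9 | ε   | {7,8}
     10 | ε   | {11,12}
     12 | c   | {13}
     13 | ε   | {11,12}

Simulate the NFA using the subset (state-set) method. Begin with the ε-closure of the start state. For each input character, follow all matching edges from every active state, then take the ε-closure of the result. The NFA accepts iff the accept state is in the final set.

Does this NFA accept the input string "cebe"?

Answer: ACCEPT

Steps:
initial (ε-close {0}): {0,1,2,3,4,6,7,8,10,11,12}
'c' @ 1: {1,2,3,4,5,6,7,8,10,11,12,13}  (accept∈set)
'e' @ 2: {1,2,3,4,6,7,8,9,10,11,12}  (accept∈set)
'b' @ 3: {1,2,3,4,5,6,7,8,10,11,12}  (accept∈set)
'e' @ 4: {1,2,3,4,6,7,8,9,10,11,12}  (accept∈set)
final: {1,2,3,4,6,7,8,9,10,11,12}; accept 11 in set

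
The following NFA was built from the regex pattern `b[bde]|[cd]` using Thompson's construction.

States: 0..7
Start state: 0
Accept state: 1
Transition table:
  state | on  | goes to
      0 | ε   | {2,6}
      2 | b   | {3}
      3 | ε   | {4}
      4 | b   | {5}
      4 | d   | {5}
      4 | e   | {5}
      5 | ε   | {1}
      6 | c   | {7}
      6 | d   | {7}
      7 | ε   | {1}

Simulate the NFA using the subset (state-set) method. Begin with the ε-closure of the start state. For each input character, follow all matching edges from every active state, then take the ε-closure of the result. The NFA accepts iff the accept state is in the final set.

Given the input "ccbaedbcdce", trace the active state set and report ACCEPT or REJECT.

Answer: REJECT

Trace:
initial (ε-close {0}): {0,2,6}
'c' @ 1: {1,7}  [accepting]
'c' @ 2: {}  — state set empty
rest 'baedbcdce' ignored (set empty)
end set {} — state 1 not in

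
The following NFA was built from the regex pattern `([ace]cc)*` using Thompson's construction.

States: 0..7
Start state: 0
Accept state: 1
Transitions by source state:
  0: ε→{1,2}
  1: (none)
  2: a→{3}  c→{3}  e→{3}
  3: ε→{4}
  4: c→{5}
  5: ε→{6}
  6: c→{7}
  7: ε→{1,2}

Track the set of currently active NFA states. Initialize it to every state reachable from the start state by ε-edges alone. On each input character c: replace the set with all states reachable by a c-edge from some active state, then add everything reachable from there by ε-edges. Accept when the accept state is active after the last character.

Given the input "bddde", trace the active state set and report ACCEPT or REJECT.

S₀ = ε-closure({0}) = {0,1,2}
'b' @ 1: {}  — state set empty
rest 'ddde' ignored (set empty)
final: {}; accept 1 not in set

Answer: REJECT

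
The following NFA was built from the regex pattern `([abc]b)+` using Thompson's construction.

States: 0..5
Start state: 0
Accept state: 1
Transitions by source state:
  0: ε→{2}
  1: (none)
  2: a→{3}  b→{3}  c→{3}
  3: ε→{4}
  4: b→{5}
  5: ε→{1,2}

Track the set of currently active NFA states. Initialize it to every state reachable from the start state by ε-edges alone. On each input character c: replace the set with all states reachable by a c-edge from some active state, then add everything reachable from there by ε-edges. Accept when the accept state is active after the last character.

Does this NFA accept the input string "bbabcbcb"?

S₀ = ε-closure({0}) = {0,2}
'b' @ 1: {3,4}
'b' @ 2: {1,2,5}  (accept∈set)
'a' @ 3: {3,4}
'b' @ 4: {1,2,5}  (accept∈set)
'c' @ 5: {3,4}
'b' @ 6: {1,2,5}  (accept∈set)
'c' @ 7: {3,4}
'b' @ 8: {1,2,5}  (accept∈set)
after full input: {1,2,5}  (accept=1 in)

Answer: ACCEPT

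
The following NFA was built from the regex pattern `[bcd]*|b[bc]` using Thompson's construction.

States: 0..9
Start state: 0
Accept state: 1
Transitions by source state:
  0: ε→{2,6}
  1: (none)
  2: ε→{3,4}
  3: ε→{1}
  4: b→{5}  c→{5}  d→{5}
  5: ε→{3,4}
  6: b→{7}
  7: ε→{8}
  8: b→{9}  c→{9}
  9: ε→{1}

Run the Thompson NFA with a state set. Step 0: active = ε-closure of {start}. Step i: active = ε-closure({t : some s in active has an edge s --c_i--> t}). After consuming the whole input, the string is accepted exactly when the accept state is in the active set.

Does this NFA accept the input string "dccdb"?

Answer: ACCEPT

Steps:
start: ε-closure({0}) = {0,1,2,3,4,6}
'd' @ 1: {1,3,4,5}  ✓accept
'c' @ 2: {1,3,4,5}  ✓accept
'c' @ 3: {1,3,4,5}  ✓accept
'd' @ 4: {1,3,4,5}  ✓accept
'b' @ 5: {1,3,4,5}  ✓accept
after full input: {1,3,4,5}  (accept=1 in)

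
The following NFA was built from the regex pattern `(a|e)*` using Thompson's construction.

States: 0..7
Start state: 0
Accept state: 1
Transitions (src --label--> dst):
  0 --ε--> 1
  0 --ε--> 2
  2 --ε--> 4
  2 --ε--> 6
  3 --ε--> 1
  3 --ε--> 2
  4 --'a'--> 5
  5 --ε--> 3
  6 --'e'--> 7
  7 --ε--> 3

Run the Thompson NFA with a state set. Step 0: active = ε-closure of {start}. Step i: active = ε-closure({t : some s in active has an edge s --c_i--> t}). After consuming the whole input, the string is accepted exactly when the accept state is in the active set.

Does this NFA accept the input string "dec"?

Answer: REJECT

Derivation:
start: ε-closure({0}) = {0,1,2,4,6}
'd' @ 1: {}  — state set empty
rest 'ec' ignored (set empty)
end set {} — state 1 not in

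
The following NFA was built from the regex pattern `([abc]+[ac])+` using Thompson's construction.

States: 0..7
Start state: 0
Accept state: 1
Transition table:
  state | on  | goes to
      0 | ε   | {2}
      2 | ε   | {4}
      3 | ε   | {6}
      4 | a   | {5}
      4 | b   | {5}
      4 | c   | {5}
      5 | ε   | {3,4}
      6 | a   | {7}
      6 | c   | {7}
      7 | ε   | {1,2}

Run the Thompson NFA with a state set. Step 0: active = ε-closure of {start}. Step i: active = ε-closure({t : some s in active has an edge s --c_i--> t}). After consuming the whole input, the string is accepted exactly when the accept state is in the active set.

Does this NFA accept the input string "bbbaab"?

start: ε-closure({0}) = {0,2,4}
'b' @ 1: {3,4,5,6}
'b' @ 2: {3,4,5,6}
'b' @ 3: {3,4,5,6}
'a' @ 4: {1,2,3,4,5,6,7}  ✓accept
'a' @ 5: {1,2,3,4,5,6,7}  ✓accept
'b' @ 6: {3,4,5,6}
final: {3,4,5,6}; accept 1 not in set

Answer: REJECT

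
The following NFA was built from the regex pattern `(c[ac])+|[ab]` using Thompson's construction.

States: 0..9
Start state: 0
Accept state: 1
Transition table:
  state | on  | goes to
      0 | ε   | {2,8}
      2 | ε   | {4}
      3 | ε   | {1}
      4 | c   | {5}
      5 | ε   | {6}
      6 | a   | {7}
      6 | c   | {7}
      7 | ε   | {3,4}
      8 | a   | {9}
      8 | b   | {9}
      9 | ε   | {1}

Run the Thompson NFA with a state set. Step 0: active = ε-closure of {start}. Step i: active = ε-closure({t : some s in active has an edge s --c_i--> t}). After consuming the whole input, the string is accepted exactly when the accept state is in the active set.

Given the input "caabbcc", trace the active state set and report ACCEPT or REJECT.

Answer: REJECT

Trace:
S₀ = ε-closure({0}) = {0,2,4,8}
'c' @ 1: {5,6}
'a' @ 2: {1,3,4,7}  [accepting]
'a' @ 3: {}  — no active states
rest 'bbcc' ignored (set empty)
final: {}; accept 1 not in set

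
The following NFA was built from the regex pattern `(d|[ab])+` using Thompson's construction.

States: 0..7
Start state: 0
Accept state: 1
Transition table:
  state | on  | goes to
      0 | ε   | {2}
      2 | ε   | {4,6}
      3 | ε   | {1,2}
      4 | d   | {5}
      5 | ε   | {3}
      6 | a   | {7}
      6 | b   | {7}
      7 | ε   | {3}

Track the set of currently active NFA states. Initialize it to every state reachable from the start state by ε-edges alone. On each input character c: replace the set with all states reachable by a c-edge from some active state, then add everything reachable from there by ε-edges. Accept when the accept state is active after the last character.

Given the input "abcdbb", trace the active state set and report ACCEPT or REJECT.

start: ε-closure({0}) = {0,2,4,6}
'a' @ 1: {1,2,3,4,6,7}  (accept∈set)
'b' @ 2: {1,2,3,4,6,7}  (accept∈set)
'c' @ 3: {}  — dead — no transitions
rest 'dbb' ignored (set empty)
after full input: {}  (accept=1 not in)

Answer: REJECT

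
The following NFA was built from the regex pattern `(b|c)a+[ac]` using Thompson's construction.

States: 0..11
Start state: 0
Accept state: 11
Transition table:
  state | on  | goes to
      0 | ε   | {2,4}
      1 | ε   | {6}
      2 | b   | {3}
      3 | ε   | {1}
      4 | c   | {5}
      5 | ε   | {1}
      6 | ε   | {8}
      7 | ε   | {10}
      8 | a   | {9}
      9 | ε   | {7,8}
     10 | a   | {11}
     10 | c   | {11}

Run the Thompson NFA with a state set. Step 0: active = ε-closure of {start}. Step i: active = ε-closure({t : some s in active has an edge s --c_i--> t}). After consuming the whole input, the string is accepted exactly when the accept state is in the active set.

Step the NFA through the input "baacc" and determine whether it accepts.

Answer: REJECT

Derivation:
S₀ = ε-closure({0}) = {0,2,4}
'b' @ 1: {1,3,6,8}
'a' @ 2: {7,8,9,10}
'a' @ 3: {7,8,9,10,11}  ✓accept
'c' @ 4: {11}  ✓accept
'c' @ 5: {}  — no active states
end set {} — state 11 not in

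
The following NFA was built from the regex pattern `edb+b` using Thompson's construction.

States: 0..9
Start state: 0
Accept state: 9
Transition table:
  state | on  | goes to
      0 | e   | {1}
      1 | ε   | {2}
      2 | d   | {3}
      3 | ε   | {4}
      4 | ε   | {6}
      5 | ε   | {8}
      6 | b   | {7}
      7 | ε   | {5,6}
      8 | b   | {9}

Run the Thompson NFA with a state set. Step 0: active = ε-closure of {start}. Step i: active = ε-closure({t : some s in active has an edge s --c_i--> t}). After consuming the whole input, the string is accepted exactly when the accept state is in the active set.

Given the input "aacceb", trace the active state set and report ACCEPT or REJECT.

initial (ε-close {0}): {0}
'a' @ 1: {}  — no active states
rest 'acceb' ignored (set empty)
after full input: {}  (accept=9 not in)

Answer: REJECT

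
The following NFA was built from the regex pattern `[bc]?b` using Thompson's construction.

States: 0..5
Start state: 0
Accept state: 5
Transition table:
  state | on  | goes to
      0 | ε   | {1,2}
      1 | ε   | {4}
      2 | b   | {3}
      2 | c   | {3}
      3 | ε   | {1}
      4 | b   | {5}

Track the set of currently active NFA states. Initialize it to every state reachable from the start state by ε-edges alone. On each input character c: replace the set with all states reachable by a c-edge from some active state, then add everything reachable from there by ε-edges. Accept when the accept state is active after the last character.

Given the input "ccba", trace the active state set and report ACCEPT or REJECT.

start: ε-closure({0}) = {0,1,2,4}
'c' @ 1: {1,3,4}
'c' @ 2: {}  — no active states
rest 'ba' ignored (set empty)
after full input: {}  (accept=5 not in)

Answer: REJECT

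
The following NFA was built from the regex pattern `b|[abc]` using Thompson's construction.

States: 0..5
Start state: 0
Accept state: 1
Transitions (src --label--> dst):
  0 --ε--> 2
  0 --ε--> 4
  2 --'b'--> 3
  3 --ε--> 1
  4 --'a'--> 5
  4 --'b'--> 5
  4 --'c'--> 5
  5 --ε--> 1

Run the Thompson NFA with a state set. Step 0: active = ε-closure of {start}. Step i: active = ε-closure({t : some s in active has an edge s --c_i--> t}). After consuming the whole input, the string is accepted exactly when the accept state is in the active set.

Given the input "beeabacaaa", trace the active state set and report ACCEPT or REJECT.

Answer: REJECT

Derivation:
S₀ = ε-closure({0}) = {0,2,4}
'b' @ 1: {1,3,5}  [accepting]
'e' @ 2: {}  — dead — no transitions
rest 'eabacaaa' ignored (set empty)
final: {}; accept 1 not in set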